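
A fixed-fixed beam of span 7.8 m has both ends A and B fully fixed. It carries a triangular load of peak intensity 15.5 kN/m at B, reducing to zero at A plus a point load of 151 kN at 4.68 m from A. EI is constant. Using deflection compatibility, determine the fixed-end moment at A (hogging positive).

Take the two fixed-end moments M_A, M_B as redundants; the released structure is the simple span AB.
Simple-span end rotations at A and B under the given loads:
  at A: triangular load, peak 15.5: 7w₀L³/(360EI) = 143/EI
  at B: triangular load, peak 15.5: w₀L³/(45EI) = 163.5/EI
  at A: point load 151 at a = 4.68: Pab(L + b)/(6LEI) = 514.5/EI
  at B: point load 151 at a = 4.68: Pab(L + a)/(6LEI) = 588/EI
  θ_A0 = 657.5/EI,  θ_B0 = 751.4/EI
Flexibility coefficients: a unit moment at one end gives L/(3EI) there and L/(6EI) at the far end, so f₁₁ = f₂₂ = 2.6/EI and f₁₂ = f₂₁ = 1.3/EI.
Compatibility — zero rotation at each built-in end:
  2.6 M_A + 1.3 M_B = 657.5
  1.3 M_A + 2.6 M_B = 751.4
Solving the pair gives M_A = 144.5 kN·m and M_B = 216.8 kN·m (hogging).

M_A = 144.5 kN·m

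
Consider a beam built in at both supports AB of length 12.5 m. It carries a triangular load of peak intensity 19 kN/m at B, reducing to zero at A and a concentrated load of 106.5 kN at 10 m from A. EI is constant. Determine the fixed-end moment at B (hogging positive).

M_B = 318.8 kN·m

Release both end moments; the primary structure is a simply-supported span AB with redundants M_A and M_B.
On the primary (simply-supported) span, the end slopes from the loading are:
  at A: triangular load, peak 19: 7w₀L³/(360EI) = 721.6/EI
  at B: triangular load, peak 19: w₀L³/(45EI) = 824.7/EI
  at A: point load 106.5 at a = 10: Pab(L + b)/(6LEI) = 532.5/EI
  at B: point load 106.5 at a = 10: Pab(L + a)/(6LEI) = 798.8/EI
  θ_A0 = 1254/EI,  θ_B0 = 1623/EI
Flexibility coefficients: a unit moment at one end gives L/(3EI) there and L/(6EI) at the far end, so f₁₁ = f₂₂ = 4.167/EI and f₁₂ = f₂₁ = 2.083/EI.
Compatibility — zero rotation at each built-in end:
  4.167 M_A + 2.083 M_B = 1254
  2.083 M_A + 4.167 M_B = 1623
Solving the pair gives M_A = 141.6 kN·m and M_B = 318.8 kN·m (hogging).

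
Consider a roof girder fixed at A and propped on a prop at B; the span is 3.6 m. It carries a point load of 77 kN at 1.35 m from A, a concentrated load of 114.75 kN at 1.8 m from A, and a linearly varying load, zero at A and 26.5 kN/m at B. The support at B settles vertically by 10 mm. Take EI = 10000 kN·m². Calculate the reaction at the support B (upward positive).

Choose R_B as the redundant. The primary structure is the cantilever fixed at A.
Deflection at B on the released cantilever, summing each load's contribution:
  point load 77 at a = 1.35: Pa²(3L − a)/(6EI) = 221/EI
  point load 114.75 at a = 1.8: Pa²(3L − a)/(6EI) = 557.7/EI
  triangular load, peak 26.5 at the free end: 11w₀L⁴/(120EI) = 408/EI
  δ_0 = 1187/EI
Tip deflection under a unit load at B: L³/(3EI) = 15.55/EI.
With EI = 10000 kN·m²: δ_0 = 0.11867 m and δ_{BB} = 0.001555 m/kN.
Compatibility — the beam at B must follow the support down by 0.01 m: δ_0 − R_B·δ_{BB} = 0.01, so R_B = (0.11867 − 0.01)/0.001555 = 69.88 kN.

R_B = 69.88 kN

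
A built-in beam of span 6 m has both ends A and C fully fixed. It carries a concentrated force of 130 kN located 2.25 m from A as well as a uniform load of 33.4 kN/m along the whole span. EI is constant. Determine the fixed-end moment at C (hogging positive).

M_C = 168.8 kN·m

Release both end moments; the primary structure is a simply-supported span AC with redundants M_A and M_C.
On the primary (simply-supported) span, the end slopes from the loading are:
  at A: point load 130 at a = 2.25: Pab(L + b)/(6LEI) = 297.1/EI
  at C: point load 130 at a = 2.25: Pab(L + a)/(6LEI) = 251.4/EI
  at A: UDL 33.4: wL³/(24EI) = 300.6/EI
  at C: UDL 33.4: wL³/(24EI) = 300.6/EI
  θ_A0 = 597.7/EI,  θ_C0 = 552/EI
Flexibility coefficients: a unit moment at one end gives L/(3EI) there and L/(6EI) at the far end, so f₁₁ = f₂₂ = 2/EI and f₁₂ = f₂₁ = 1/EI.
Compatibility — zero rotation at each built-in end:
  2 M_A + 1 M_C = 597.7
  1 M_A + 2 M_C = 552
Solving the pair gives M_A = 214.5 kN·m and M_C = 168.8 kN·m (hogging).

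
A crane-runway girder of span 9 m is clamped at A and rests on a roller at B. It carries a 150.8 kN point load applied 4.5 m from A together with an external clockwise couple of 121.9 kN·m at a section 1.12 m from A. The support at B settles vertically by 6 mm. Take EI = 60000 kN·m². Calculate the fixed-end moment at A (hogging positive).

M_A = 347 kN·m

Release the roller at B. Primary structure: cantilever fixed at A.
Primary-structure tip deflection at B by superposition:
  point load 150.8 at a = 4.5: Pa²(3L − a)/(6EI) = 11451/EI
  clockwise couple 121.9 at a = 1.12: M₀a(2L − a)/(2EI) = 1152/EI
  δ_0 = 12604/EI
Flexibility coefficient — unit upward force at B: δ_{BB} = L³/(3EI) = 243/EI.
With EI = 60000 kN·m²: δ_0 = 0.21006 m and δ_{BB} = 0.00405 m/kN.
Compatibility — the beam at B must follow the support down by 0.006 m: δ_0 − R_B·δ_{BB} = 0.006, so R_B = (0.21006 − 0.006)/0.00405 = 50.39 kN.
Moment equilibrium about A: M_A = Σ(load moments about A) − R_B·L = 800.5 − 50.39×9 = 347 kN·m.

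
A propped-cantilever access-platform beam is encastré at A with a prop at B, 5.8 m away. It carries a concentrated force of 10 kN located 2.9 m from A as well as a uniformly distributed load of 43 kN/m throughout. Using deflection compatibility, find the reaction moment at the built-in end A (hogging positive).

Take the reaction at B as the redundant and release it; the primary structure is a cantilever fixed at A.
Deflection at B on the released cantilever, summing each load's contribution:
  point load 10 at a = 2.9: Pa²(3L − a)/(6EI) = 203.2/EI
  UDL 43: wL⁴/(8EI) = 6083/EI
  δ_0 = 6286/EI
Tip deflection under a unit load at B: L³/(3EI) = 65.04/EI.
The prop prevents deflection at B: R_B = δ_0/δ_{BB} = 6286/65.04 = 96.65 kN.
Moment equilibrium about A: M_A = Σ(load moments about A) − R_B·L = 752.3 − 96.65×5.8 = 191.7 kN·m.

M_A = 191.7 kN·m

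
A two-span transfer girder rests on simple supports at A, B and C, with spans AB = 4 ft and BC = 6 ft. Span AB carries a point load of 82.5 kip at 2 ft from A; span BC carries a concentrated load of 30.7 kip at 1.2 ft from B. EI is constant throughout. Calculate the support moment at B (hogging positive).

M_B = 40.66 kip·ft

Release continuity at B by inserting a hinge; the redundant is the internal moment M_B. The primary structure is two simply-supported spans AB and BC.
End slopes at the hinge B, treating each span as simply supported:
  span AB: point load 82.5 at a = 2: Pab(L + a)/(6LEI) = 82.5/EI
  span BC: point load 30.7 at a = 1.2: Pab(L + b)/(6LEI) = 53.05/EI
  relative rotation θ_0 = (82.5 + 53.05)/EI = 135.5/EI
A unit hogging moment at B produces rotation L₁/(3EI) + L₂/(3EI) = 3.333/EI.
Compatibility: M_B·(L₁+L₂)/(3EI) = θ_0, giving M_B = 40.66 kip·ft (hogging).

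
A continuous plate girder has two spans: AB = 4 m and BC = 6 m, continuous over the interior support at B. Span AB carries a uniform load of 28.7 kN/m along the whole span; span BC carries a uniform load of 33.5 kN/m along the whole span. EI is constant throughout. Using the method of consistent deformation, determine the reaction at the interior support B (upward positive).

R_B = 205.2 kN

Release continuity at B by inserting a hinge; the redundant is the internal moment M_B. The primary structure is two simply-supported spans AB and BC.
Discontinuity in slope at B on the released structure — sum the simple-span end rotations:
  span AB: UDL 28.7: wL³/(24EI) = 76.53/EI
  span BC: UDL 33.5: wL³/(24EI) = 301.5/EI
  relative rotation θ_0 = (76.53 + 301.5)/EI = 378/EI
A unit hogging moment at B produces rotation L₁/(3EI) + L₂/(3EI) = 3.333/EI.
Slope continuity at B: θ_0 = M_B·3.333/EI, so M_B = 378/3.333 = 113.4 kN·m (hogging).
Span AB, ΣM about A with M_B applied at B: R_B^{AB}·4 = 229.6 + 113.4, so R_B^{AB} = 85.75 kN and R_A = 114.8 − 85.75 = 29.05 kN.
Span BC, ΣM about C: R_B^{BC}·6 = 603 + 113.4, so R_B^{BC} = 119.4 kN and R_C = 201 − 119.4 = 81.6 kN.
R_B = 85.75 + 119.4 = 205.2 kN.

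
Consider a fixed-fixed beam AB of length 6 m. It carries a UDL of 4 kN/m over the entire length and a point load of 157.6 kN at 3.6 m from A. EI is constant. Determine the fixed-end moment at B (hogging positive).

Release both end moments; the primary structure is a simply-supported span AB with redundants M_A and M_B.
Simple-span end rotations at A and B under the given loads:
  at A: UDL 4: wL³/(24EI) = 36/EI
  at B: UDL 4: wL³/(24EI) = 36/EI
  at A: point load 157.6 at a = 3.6: Pab(L + b)/(6LEI) = 317.7/EI
  at B: point load 157.6 at a = 3.6: Pab(L + a)/(6LEI) = 363.1/EI
  θ_A0 = 353.7/EI,  θ_B0 = 399.1/EI
Flexibility coefficients: a unit moment at one end gives L/(3EI) there and L/(6EI) at the far end, so f₁₁ = f₂₂ = 2/EI and f₁₂ = f₂₁ = 1/EI.
Compatibility — zero rotation at each built-in end:
  2 M_A + 1 M_B = 353.7
  1 M_A + 2 M_B = 399.1
Solving the pair gives M_A = 102.8 kN·m and M_B = 148.2 kN·m (hogging).

M_B = 148.2 kN·m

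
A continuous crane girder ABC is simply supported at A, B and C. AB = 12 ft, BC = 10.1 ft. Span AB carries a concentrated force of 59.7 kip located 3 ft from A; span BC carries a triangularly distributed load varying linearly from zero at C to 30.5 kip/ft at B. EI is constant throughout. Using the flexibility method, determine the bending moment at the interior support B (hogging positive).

Release continuity at B by inserting a hinge; the redundant is the internal moment M_B. The primary structure is two simply-supported spans AB and BC.
End slopes at the hinge B, treating each span as simply supported:
  span AB: point load 59.7 at a = 3: Pab(L + a)/(6LEI) = 335.8/EI
  span BC: triangular load, peak 30.5: w₀L³/(45EI) = 698.3/EI
  relative rotation θ_0 = (335.8 + 698.3)/EI = 1034/EI
A unit hogging moment at B produces rotation L₁/(3EI) + L₂/(3EI) = 7.367/EI.
Slope continuity at B: θ_0 = M_B·7.367/EI, so M_B = 1034/7.367 = 140.4 kip·ft (hogging).

M_B = 140.4 kip·ft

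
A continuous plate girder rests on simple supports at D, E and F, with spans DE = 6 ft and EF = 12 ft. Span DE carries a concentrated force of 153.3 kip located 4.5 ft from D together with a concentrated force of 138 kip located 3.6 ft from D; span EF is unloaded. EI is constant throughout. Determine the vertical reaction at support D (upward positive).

R_D = 76.31 kip

Insert a hinge at E; M_E is the redundant, and each span becomes simply supported.
Discontinuity in slope at E on the released structure — sum the simple-span end rotations:
  span DE: point load 153.3 at a = 4.5: Pab(L + a)/(6LEI) = 301.8/EI
  span DE: point load 138 at a = 3.6: Pab(L + a)/(6LEI) = 318/EI
  relative rotation θ_0 = (619.8 + 0)/EI = 619.8/EI
A unit hogging moment at E produces rotation L₁/(3EI) + L₂/(3EI) = 6/EI.
Compatibility: M_E·(L₁+L₂)/(3EI) = θ_0, giving M_E = 103.3 kip·ft (hogging).
Span DE, ΣM about D with M_E applied at E: R_E^{DE}·6 = 1187 + 103.3, so R_E^{DE} = 215 kip and R_D = 291.3 − 215 = 76.31 kip.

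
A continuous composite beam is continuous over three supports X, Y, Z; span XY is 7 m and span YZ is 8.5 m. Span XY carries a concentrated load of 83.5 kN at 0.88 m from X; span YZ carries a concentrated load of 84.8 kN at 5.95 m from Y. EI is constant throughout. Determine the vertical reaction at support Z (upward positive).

Insert a hinge at Y; M_Y is the redundant, and each span becomes simply supported.
End slopes at the hinge Y, treating each span as simply supported:
  span XY: point load 83.5 at a = 0.88: Pab(L + a)/(6LEI) = 84.37/EI
  span YZ: point load 84.8 at a = 5.95: Pab(L + b)/(6LEI) = 278.8/EI
  relative rotation θ_0 = (84.37 + 278.8)/EI = 363.1/EI
A unit hogging moment at Y produces rotation L₁/(3EI) + L₂/(3EI) = 5.167/EI.
Slope continuity at Y: θ_0 = M_Y·5.167/EI, so M_Y = 363.1/5.167 = 70.29 kN·m (hogging).
Span YZ, ΣM about Z: R_Y^{YZ}·8.5 = 216.2 + 70.29, so R_Y^{YZ} = 33.71 kN and R_Z = 84.8 − 33.71 = 51.09 kN.

R_Z = 51.09 kN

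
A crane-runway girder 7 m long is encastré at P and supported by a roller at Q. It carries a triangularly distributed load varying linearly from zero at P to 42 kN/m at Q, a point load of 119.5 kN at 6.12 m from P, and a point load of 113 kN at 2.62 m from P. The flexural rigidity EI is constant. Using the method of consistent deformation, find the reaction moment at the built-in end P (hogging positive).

M_P = 322.4 kN·m

Release the roller at Q. Primary structure: cantilever fixed at P.
Primary-structure tip deflection at Q by superposition:
  triangular load, peak 42 at the free end: 11w₀L⁴/(120EI) = 9244/EI
  point load 119.5 at a = 6.12: Pa²(3L − a)/(6EI) = 11100/EI
  point load 113 at a = 2.62: Pa²(3L − a)/(6EI) = 2376/EI
  δ_0 = 22720/EI
Tip deflection under a unit load at Q: L³/(3EI) = 114.3/EI.
Compatibility at Q: δ_0 − R_Q·δ_{QQ} = 0, so R_Q = 22720/114.3 = 198.7 kN.
Moment equilibrium about P: M_P = Σ(load moments about P) − R_Q·L = 1713 − 198.7×7 = 322.4 kN·m.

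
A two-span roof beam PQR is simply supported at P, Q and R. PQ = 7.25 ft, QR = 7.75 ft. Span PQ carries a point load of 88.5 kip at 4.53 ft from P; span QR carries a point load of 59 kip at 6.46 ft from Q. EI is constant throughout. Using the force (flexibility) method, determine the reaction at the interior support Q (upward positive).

Insert a hinge at Q; M_Q is the redundant, and each span becomes simply supported.
Rotations at Q on the released spans (each span's end-slope, ×1/EI):
  span PQ: point load 88.5 at a = 4.53: Pab(L + a)/(6LEI) = 295.3/EI
  span QR: point load 59 at a = 6.46: Pab(L + b)/(6LEI) = 95.58/EI
  relative rotation θ_0 = (295.3 + 95.58)/EI = 390.9/EI
A unit hogging moment at Q produces rotation L₁/(3EI) + L₂/(3EI) = 5/EI.
Slope continuity at Q: θ_0 = M_Q·5/EI, so M_Q = 390.9/5 = 78.18 kip·ft (hogging).
Span PQ, ΣM about P with M_Q applied at Q: R_Q^{PQ}·7.25 = 400.9 + 78.18, so R_Q^{PQ} = 66.08 kip and R_P = 88.5 − 66.08 = 22.42 kip.
Span QR, ΣM about R: R_Q^{QR}·7.75 = 76.11 + 78.18, so R_Q^{QR} = 19.91 kip and R_R = 59 − 19.91 = 39.09 kip.
R_Q = 66.08 + 19.91 = 85.99 kip.

R_Q = 85.99 kip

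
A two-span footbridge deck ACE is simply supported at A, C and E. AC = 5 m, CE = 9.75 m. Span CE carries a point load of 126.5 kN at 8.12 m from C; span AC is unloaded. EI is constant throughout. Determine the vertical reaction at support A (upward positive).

Insert a hinge at C; M_C is the redundant, and each span becomes simply supported.
Rotations at C on the released spans (each span's end-slope, ×1/EI):
  span CE: point load 126.5 at a = 8.12: Pab(L + b)/(6LEI) = 325.7/EI
  relative rotation θ_0 = (0 + 325.7)/EI = 325.7/EI
A unit hogging moment at C produces rotation L₁/(3EI) + L₂/(3EI) = 4.917/EI.
Compatibility: M_C·(L₁+L₂)/(3EI) = θ_0, giving M_C = 66.24 kN·m (hogging).
Span AC, ΣM about A with M_C applied at C: R_C^{AC}·5 = 0 + 66.24, so R_C^{AC} = 13.25 kN and R_A = 0 − 13.25 = -13.25 kN.

R_A = -13.25 kN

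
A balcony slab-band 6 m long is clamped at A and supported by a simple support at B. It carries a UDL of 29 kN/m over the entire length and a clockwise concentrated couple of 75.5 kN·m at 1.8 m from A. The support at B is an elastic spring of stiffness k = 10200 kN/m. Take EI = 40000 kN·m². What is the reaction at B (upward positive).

Remove the prop at B; the released (primary) structure is a cantilever built in at A.
Free-end deflection of the primary structure under the applied loading (downward +):
  UDL 29: wL⁴/(8EI) = 4698/EI
  clockwise couple 75.5 at a = 1.8: M₀a(2L − a)/(2EI) = 693.1/EI
  δ_0 = 5391/EI
Tip deflection under a unit load at B: L³/(3EI) = 72/EI.
With EI = 40000 kN·m²: δ_0 = 0.13478 m and δ_{BB} = 0.0018 m/kN.
Compatibility — the spring shortens by R_B/k under the reaction it provides: δ_0 − R_B·δ_{BB} = R_B/k. With 1/k = 0.000098 m/kN, R_B = δ_0 / (δ_{BB} + 1/k) = 0.13478 / (0.0018 + 0.000098) = 71.01 kN.

R_B = 71.01 kN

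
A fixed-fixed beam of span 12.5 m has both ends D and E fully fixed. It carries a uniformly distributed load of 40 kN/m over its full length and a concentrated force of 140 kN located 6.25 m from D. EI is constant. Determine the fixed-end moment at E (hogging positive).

Release both end moments; the primary structure is a simply-supported span DE with redundants M_D and M_E.
End rotations of the released simple span under the applied load (×1/EI):
  at D: UDL 40: wL³/(24EI) = 3255/EI
  at E: UDL 40: wL³/(24EI) = 3255/EI
  at D: point load 140 at a = 6.25: Pab(L + b)/(6LEI) = 1367/EI
  at E: point load 140 at a = 6.25: Pab(L + a)/(6LEI) = 1367/EI
  θ_D0 = 4622/EI,  θ_E0 = 4622/EI
Flexibility coefficients: a unit moment at one end gives L/(3EI) there and L/(6EI) at the far end, so f₁₁ = f₂₂ = 4.167/EI and f₁₂ = f₂₁ = 2.083/EI.
Compatibility — zero rotation at each built-in end:
  4.167 M_D + 2.083 M_E = 4622
  2.083 M_D + 4.167 M_E = 4622
Solving the pair gives M_D = 739.6 kN·m and M_E = 739.6 kN·m (hogging).

M_E = 739.6 kN·m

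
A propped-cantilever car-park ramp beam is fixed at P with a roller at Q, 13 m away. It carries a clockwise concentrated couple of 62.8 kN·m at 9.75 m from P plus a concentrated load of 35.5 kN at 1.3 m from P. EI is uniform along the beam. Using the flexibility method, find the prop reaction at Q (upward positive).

R_Q = 7.308 kN

Choose R_Q as the redundant. The primary structure is the cantilever fixed at P.
Primary-structure tip deflection at Q by superposition:
  clockwise couple 62.8 at a = 9.75: M₀a(2L − a)/(2EI) = 4975/EI
  point load 35.5 at a = 1.3: Pa²(3L − a)/(6EI) = 377/EI
  δ_0 = 5352/EI
Tip deflection under a unit load at Q: L³/(3EI) = 732.3/EI.
The prop prevents deflection at Q: R_Q = δ_0/δ_{QQ} = 5352/732.3 = 7.308 kN.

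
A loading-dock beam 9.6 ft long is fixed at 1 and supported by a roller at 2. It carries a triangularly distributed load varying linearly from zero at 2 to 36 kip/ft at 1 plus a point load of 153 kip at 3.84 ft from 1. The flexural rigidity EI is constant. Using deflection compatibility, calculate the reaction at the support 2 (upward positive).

Choose R_2 as the redundant. The primary structure is the cantilever fixed at 1.
Deflection at 2 on the released cantilever, summing each load's contribution:
  triangular load, peak 36 at the fixed end: w₀L⁴/(30EI) = 10192/EI
  point load 153 at a = 3.84: Pa²(3L − a)/(6EI) = 9385/EI
  δ_0 = 19577/EI
Flexibility coefficient — unit upward force at 2: δ_{22} = L³/(3EI) = 294.9/EI.
The prop prevents deflection at 2: R_2 = δ_0/δ_{22} = 19577/294.9 = 66.38 kip.

R_2 = 66.38 kip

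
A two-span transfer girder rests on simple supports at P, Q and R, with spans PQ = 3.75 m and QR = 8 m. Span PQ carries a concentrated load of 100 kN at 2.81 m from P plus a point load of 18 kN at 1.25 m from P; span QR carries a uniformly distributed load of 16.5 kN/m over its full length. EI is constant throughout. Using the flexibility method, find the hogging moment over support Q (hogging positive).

M_Q = 112.7 kN·m

Release continuity at Q by inserting a hinge; the redundant is the internal moment M_Q. The primary structure is two simply-supported spans PQ and QR.
Discontinuity in slope at Q on the released structure — sum the simple-span end rotations:
  span PQ: point load 100 at a = 2.81: Pab(L + a)/(6LEI) = 77.01/EI
  span PQ: point load 18 at a = 1.25: Pab(L + a)/(6LEI) = 12.5/EI
  span QR: UDL 16.5: wL³/(24EI) = 352/EI
  relative rotation θ_0 = (89.51 + 352)/EI = 441.5/EI
A unit hogging moment at Q produces rotation L₁/(3EI) + L₂/(3EI) = 3.917/EI.
Compatibility: M_Q·(L₁+L₂)/(3EI) = θ_0, giving M_Q = 112.7 kN·m (hogging).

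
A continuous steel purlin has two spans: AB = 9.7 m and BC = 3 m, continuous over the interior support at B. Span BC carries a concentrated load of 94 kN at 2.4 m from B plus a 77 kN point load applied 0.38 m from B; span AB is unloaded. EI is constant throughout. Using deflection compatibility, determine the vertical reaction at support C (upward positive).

Insert a hinge at B; M_B is the redundant, and each span becomes simply supported.
Rotations at B on the released spans (each span's end-slope, ×1/EI):
  span BC: point load 94 at a = 2.4: Pab(L + b)/(6LEI) = 27.07/EI
  span BC: point load 77 at a = 0.38: Pab(L + b)/(6LEI) = 23.94/EI
  relative rotation θ_0 = (0 + 51.01)/EI = 51.01/EI
A unit hogging moment at B produces rotation L₁/(3EI) + L₂/(3EI) = 4.233/EI.
Slope continuity at B: θ_0 = M_B·4.233/EI, so M_B = 51.01/4.233 = 12.05 kN·m (hogging).
Span BC, ΣM about C: R_B^{BC}·3 = 258.1 + 12.05, so R_B^{BC} = 90.06 kN and R_C = 171 − 90.06 = 80.94 kN.

R_C = 80.94 kN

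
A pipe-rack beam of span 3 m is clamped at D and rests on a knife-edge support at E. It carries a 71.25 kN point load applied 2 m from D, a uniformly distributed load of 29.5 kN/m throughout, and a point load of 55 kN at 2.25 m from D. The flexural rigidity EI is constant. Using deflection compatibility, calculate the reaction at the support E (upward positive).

R_E = 104.9 kN

Release the roller at E. Primary structure: cantilever fixed at D.
Deflection at E on the released cantilever, summing each load's contribution:
  point load 71.25 at a = 2: Pa²(3L − a)/(6EI) = 332.5/EI
  UDL 29.5: wL⁴/(8EI) = 298.7/EI
  point load 55 at a = 2.25: Pa²(3L − a)/(6EI) = 313.2/EI
  δ_0 = 944.4/EI
Flexibility coefficient — unit upward force at E: δ_{EE} = L³/(3EI) = 9/EI.
Compatibility at E: δ_0 − R_E·δ_{EE} = 0, so R_E = 944.4/9 = 104.9 kN.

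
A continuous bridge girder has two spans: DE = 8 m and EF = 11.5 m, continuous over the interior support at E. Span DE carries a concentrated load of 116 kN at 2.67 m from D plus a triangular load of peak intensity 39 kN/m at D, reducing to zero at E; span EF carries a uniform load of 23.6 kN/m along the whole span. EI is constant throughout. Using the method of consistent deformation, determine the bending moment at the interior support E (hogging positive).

M_E = 346.3 kN·m

Insert a hinge at E; M_E is the redundant, and each span becomes simply supported.
End slopes at the hinge E, treating each span as simply supported:
  span DE: point load 116 at a = 2.67: Pab(L + a)/(6LEI) = 367/EI
  span DE: triangular load, peak 39: 7w₀L³/(360EI) = 388.3/EI
  span EF: UDL 23.6: wL³/(24EI) = 1496/EI
  relative rotation θ_0 = (755.2 + 1496)/EI = 2251/EI
A unit hogging moment at E produces rotation L₁/(3EI) + L₂/(3EI) = 6.5/EI.
Compatibility: M_E·(L₁+L₂)/(3EI) = θ_0, giving M_E = 346.3 kN·m (hogging).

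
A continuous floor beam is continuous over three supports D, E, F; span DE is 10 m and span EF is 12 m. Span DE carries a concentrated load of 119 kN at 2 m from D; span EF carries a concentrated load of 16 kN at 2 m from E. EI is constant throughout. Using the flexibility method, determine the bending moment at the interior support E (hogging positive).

M_E = 65.26 kN·m

Release continuity at E by inserting a hinge; the redundant is the internal moment M_E. The primary structure is two simply-supported spans DE and EF.
Rotations at E on the released spans (each span's end-slope, ×1/EI):
  span DE: point load 119 at a = 2: Pab(L + a)/(6LEI) = 380.8/EI
  span EF: point load 16 at a = 2: Pab(L + b)/(6LEI) = 97.78/EI
  relative rotation θ_0 = (380.8 + 97.78)/EI = 478.6/EI
A unit hogging moment at E produces rotation L₁/(3EI) + L₂/(3EI) = 7.333/EI.
Compatibility: M_E·(L₁+L₂)/(3EI) = θ_0, giving M_E = 65.26 kN·m (hogging).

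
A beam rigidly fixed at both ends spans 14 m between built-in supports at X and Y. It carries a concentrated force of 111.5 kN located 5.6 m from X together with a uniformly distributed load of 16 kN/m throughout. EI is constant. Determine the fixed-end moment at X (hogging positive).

M_X = 486.1 kN·m

Release both end moments; the primary structure is a simply-supported span XY with redundants M_X and M_Y.
On the primary (simply-supported) span, the end slopes from the loading are:
  at X: point load 111.5 at a = 5.6: Pab(L + b)/(6LEI) = 1399/EI
  at Y: point load 111.5 at a = 5.6: Pab(L + a)/(6LEI) = 1224/EI
  at X: UDL 16: wL³/(24EI) = 1829/EI
  at Y: UDL 16: wL³/(24EI) = 1829/EI
  θ_X0 = 3228/EI,  θ_Y0 = 3053/EI
Flexibility coefficients: a unit moment at one end gives L/(3EI) there and L/(6EI) at the far end, so f₁₁ = f₂₂ = 4.667/EI and f₁₂ = f₂₁ = 2.333/EI.
Compatibility — zero rotation at each built-in end:
  4.667 M_X + 2.333 M_Y = 3228
  2.333 M_X + 4.667 M_Y = 3053
Solving the pair gives M_X = 486.1 kN·m and M_Y = 411.2 kN·m (hogging).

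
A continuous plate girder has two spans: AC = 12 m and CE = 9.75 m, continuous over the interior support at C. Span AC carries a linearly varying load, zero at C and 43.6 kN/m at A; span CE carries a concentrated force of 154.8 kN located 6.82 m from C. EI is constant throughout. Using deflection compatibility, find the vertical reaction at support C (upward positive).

Insert a hinge at C; M_C is the redundant, and each span becomes simply supported.
Discontinuity in slope at C on the released structure — sum the simple-span end rotations:
  span AC: triangular load, peak 43.6: 7w₀L³/(360EI) = 1465/EI
  span CE: point load 154.8 at a = 6.82: Pab(L + b)/(6LEI) = 670.5/EI
  relative rotation θ_0 = (1465 + 670.5)/EI = 2135/EI
A unit hogging moment at C produces rotation L₁/(3EI) + L₂/(3EI) = 7.25/EI.
Slope continuity at C: θ_0 = M_C·7.25/EI, so M_C = 2135/7.25 = 294.5 kN·m (hogging).
Span AC, ΣM about A with M_C applied at C: R_C^{AC}·12 = 1046 + 294.5, so R_C^{AC} = 111.7 kN and R_A = 261.6 − 111.7 = 149.9 kN.
Span CE, ΣM about E: R_C^{CE}·9.75 = 453.6 + 294.5, so R_C^{CE} = 76.73 kN and R_E = 154.8 − 76.73 = 78.07 kN.
R_C = 111.7 + 76.73 = 188.5 kN.

R_C = 188.5 kN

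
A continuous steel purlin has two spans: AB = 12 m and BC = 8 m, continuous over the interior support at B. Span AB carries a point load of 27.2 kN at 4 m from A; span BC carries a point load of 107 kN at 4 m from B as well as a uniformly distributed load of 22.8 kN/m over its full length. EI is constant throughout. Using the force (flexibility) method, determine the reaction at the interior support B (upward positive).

Insert a hinge at B; M_B is the redundant, and each span becomes simply supported.
Discontinuity in slope at B on the released structure — sum the simple-span end rotations:
  span AB: point load 27.2 at a = 4: Pab(L + a)/(6LEI) = 193.4/EI
  span BC: point load 107 at a = 4: Pab(L + b)/(6LEI) = 428/EI
  span BC: UDL 22.8: wL³/(24EI) = 486.4/EI
  relative rotation θ_0 = (193.4 + 914.4)/EI = 1108/EI
A unit hogging moment at B produces rotation L₁/(3EI) + L₂/(3EI) = 6.667/EI.
Slope continuity at B: θ_0 = M_B·6.667/EI, so M_B = 1108/6.667 = 166.2 kN·m (hogging).
Span AB, ΣM about A with M_B applied at B: R_B^{AB}·12 = 108.8 + 166.2, so R_B^{AB} = 22.91 kN and R_A = 27.2 − 22.91 = 4.286 kN.
Span BC, ΣM about C: R_B^{BC}·8 = 1158 + 166.2, so R_B^{BC} = 165.5 kN and R_C = 289.4 − 165.5 = 123.9 kN.
R_B = 22.91 + 165.5 = 188.4 kN.

R_B = 188.4 kN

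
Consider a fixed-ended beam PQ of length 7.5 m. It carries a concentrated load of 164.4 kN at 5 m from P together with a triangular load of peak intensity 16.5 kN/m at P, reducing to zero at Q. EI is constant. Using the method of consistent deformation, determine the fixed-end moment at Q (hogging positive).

M_Q = 213.6 kN·m

Take the two fixed-end moments M_P, M_Q as redundants; the released structure is the simple span PQ.
On the primary (simply-supported) span, the end slopes from the loading are:
  at P: point load 164.4 at a = 5: Pab(L + b)/(6LEI) = 456.7/EI
  at Q: point load 164.4 at a = 5: Pab(L + a)/(6LEI) = 570.8/EI
  at P: triangular load, peak 16.5: w₀L³/(45EI) = 154.7/EI
  at Q: triangular load, peak 16.5: 7w₀L³/(360EI) = 135.4/EI
  θ_P0 = 611.4/EI,  θ_Q0 = 706.2/EI
Flexibility coefficients: a unit moment at one end gives L/(3EI) there and L/(6EI) at the far end, so f₁₁ = f₂₂ = 2.5/EI and f₁₂ = f₂₁ = 1.25/EI.
Compatibility — zero rotation at each built-in end:
  2.5 M_P + 1.25 M_Q = 611.4
  1.25 M_P + 2.5 M_Q = 706.2
Solving the pair gives M_P = 137.7 kN·m and M_Q = 213.6 kN·m (hogging).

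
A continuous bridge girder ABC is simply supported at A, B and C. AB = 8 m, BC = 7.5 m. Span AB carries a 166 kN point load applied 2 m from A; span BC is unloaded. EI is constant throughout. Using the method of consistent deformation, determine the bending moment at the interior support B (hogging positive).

M_B = 80.32 kN·m

Insert a hinge at B; M_B is the redundant, and each span becomes simply supported.
Rotations at B on the released spans (each span's end-slope, ×1/EI):
  span AB: point load 166 at a = 2: Pab(L + a)/(6LEI) = 415/EI
  relative rotation θ_0 = (415 + 0)/EI = 415/EI
A unit hogging moment at B produces rotation L₁/(3EI) + L₂/(3EI) = 5.167/EI.
Compatibility: M_B·(L₁+L₂)/(3EI) = θ_0, giving M_B = 80.32 kN·m (hogging).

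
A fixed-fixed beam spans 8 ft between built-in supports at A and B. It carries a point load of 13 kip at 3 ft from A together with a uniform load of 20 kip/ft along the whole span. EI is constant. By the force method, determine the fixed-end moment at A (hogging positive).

Take the two fixed-end moments M_A, M_B as redundants; the released structure is the simple span AB.
Simple-span end rotations at A and B under the given loads:
  at A: point load 13 at a = 3: Pab(L + b)/(6LEI) = 52.81/EI
  at B: point load 13 at a = 3: Pab(L + a)/(6LEI) = 44.69/EI
  at A: UDL 20: wL³/(24EI) = 426.7/EI
  at B: UDL 20: wL³/(24EI) = 426.7/EI
  θ_A0 = 479.5/EI,  θ_B0 = 471.4/EI
Flexibility coefficients: a unit moment at one end gives L/(3EI) there and L/(6EI) at the far end, so f₁₁ = f₂₂ = 2.667/EI and f₁₂ = f₂₁ = 1.333/EI.
Compatibility — zero rotation at each built-in end:
  2.667 M_A + 1.333 M_B = 479.5
  1.333 M_A + 2.667 M_B = 471.4
Solving the pair gives M_A = 121.9 kip·ft and M_B = 115.8 kip·ft (hogging).

M_A = 121.9 kip·ft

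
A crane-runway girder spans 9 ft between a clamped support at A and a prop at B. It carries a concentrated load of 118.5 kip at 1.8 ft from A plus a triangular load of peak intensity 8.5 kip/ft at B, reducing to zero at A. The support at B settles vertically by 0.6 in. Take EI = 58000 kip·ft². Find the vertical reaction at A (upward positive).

Remove the prop at B; the released (primary) structure is a cantilever built in at A.
Downward deflection at the released point B due to the loads:
  point load 118.5 at a = 1.8: Pa²(3L − a)/(6EI) = 1613/EI
  triangular load, peak 8.5 at the free end: 11w₀L⁴/(120EI) = 5112/EI
  δ_0 = 6725/EI
Tip deflection under a unit load at B: L³/(3EI) = 243/EI.
With EI = 58000 kip·ft²: δ_0 = 0.11594 ft and δ_{BB} = 0.00419 ft/kip.
Compatibility — the beam at B must follow the support down by 0.05 ft: δ_0 − R_B·δ_{BB} = 0.05, so R_B = (0.11594 − 0.05)/0.00419 = 15.74 kip.
Vertical equilibrium: R_A = ΣP − R_B = 156.8 − 15.74 = 141 kip.

R_A = 141 kip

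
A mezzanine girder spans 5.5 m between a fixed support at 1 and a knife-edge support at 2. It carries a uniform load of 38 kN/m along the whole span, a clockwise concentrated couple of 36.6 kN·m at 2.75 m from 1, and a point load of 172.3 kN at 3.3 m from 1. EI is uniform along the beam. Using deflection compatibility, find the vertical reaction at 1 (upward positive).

Release the roller at 2. Primary structure: cantilever fixed at 1.
Free-end deflection of the primary structure under the applied loading (downward +):
  UDL 38: wL⁴/(8EI) = 4347/EI
  clockwise couple 36.6 at a = 2.75: M₀a(2L − a)/(2EI) = 415.2/EI
  point load 172.3 at a = 3.3: Pa²(3L − a)/(6EI) = 4128/EI
  δ_0 = 8890/EI
Flexibility coefficient — unit upward force at 2: δ_{22} = L³/(3EI) = 55.46/EI.
Compatibility at 2: δ_0 − R_2·δ_{22} = 0, so R_2 = 8890/55.46 = 160.3 kN.
Vertical equilibrium: R_1 = ΣP − R_2 = 381.3 − 160.3 = 221 kN.

R_1 = 221 kN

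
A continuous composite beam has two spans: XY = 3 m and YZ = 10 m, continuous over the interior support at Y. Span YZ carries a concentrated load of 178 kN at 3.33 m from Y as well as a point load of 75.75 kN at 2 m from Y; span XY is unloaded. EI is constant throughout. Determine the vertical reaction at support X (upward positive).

Release continuity at Y by inserting a hinge; the redundant is the internal moment M_Y. The primary structure is two simply-supported spans XY and YZ.
Rotations at Y on the released spans (each span's end-slope, ×1/EI):
  span YZ: point load 178 at a = 3.33: Pab(L + b)/(6LEI) = 1098/EI
  span YZ: point load 75.75 at a = 2: Pab(L + b)/(6LEI) = 363.6/EI
  relative rotation θ_0 = (0 + 1462)/EI = 1462/EI
A unit hogging moment at Y produces rotation L₁/(3EI) + L₂/(3EI) = 4.333/EI.
Compatibility: M_Y·(L₁+L₂)/(3EI) = θ_0, giving M_Y = 337.4 kN·m (hogging).
Span XY, ΣM about X with M_Y applied at Y: R_Y^{XY}·3 = 0 + 337.4, so R_Y^{XY} = 112.5 kN and R_X = 0 − 112.5 = -112.5 kN.

R_X = -112.5 kN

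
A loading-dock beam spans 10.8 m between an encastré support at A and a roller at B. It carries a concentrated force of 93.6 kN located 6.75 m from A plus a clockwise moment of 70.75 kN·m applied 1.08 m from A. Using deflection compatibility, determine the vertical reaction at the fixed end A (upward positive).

Remove the prop at B; the released (primary) structure is a cantilever built in at A.
Primary-structure tip deflection at B by superposition:
  point load 93.6 at a = 6.75: Pa²(3L − a)/(6EI) = 18231/EI
  clockwise couple 70.75 at a = 1.08: M₀a(2L − a)/(2EI) = 784/EI
  δ_0 = 19015/EI
Flexibility coefficient — unit upward force at B: δ_{BB} = L³/(3EI) = 419.9/EI.
The prop prevents deflection at B: R_B = δ_0/δ_{BB} = 19015/419.9 = 45.28 kN.
Vertical equilibrium: R_A = ΣP − R_B = 93.6 − 45.28 = 48.32 kN.

R_A = 48.32 kN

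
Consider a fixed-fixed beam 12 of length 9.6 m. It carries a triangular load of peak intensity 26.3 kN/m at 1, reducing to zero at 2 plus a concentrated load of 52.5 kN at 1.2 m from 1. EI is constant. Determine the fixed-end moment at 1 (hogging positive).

M_1 = 169.4 kN·m

Release both end moments; the primary structure is a simply-supported span 12 with redundants M_1 and M_2.
On the primary (simply-supported) span, the end slopes from the loading are:
  at 1: triangular load, peak 26.3: w₀L³/(45EI) = 517.1/EI
  at 2: triangular load, peak 26.3: 7w₀L³/(360EI) = 452.4/EI
  at 1: point load 52.5 at a = 1.2: Pab(L + b)/(6LEI) = 165.4/EI
  at 2: point load 52.5 at a = 1.2: Pab(L + a)/(6LEI) = 99.22/EI
  θ_10 = 682.5/EI,  θ_20 = 551.7/EI
Flexibility coefficients: a unit moment at one end gives L/(3EI) there and L/(6EI) at the far end, so f₁₁ = f₂₂ = 3.2/EI and f₁₂ = f₂₁ = 1.6/EI.
Compatibility — zero rotation at each built-in end:
  3.2 M_1 + 1.6 M_2 = 682.5
  1.6 M_1 + 3.2 M_2 = 551.7
Solving the pair gives M_1 = 169.4 kN·m and M_2 = 87.68 kN·m (hogging).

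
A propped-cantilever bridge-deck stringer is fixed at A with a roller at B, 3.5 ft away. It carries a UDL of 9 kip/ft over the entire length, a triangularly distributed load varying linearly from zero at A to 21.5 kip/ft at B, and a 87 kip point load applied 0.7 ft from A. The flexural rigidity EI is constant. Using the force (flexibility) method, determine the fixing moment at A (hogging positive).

Choose R_B as the redundant. The primary structure is the cantilever fixed at A.
Primary-structure tip deflection at B by superposition:
  UDL 9: wL⁴/(8EI) = 168.8/EI
  triangular load, peak 21.5 at the free end: 11w₀L⁴/(120EI) = 295.7/EI
  point load 87 at a = 0.7: Pa²(3L − a)/(6EI) = 69.63/EI
  δ_0 = 534.2/EI
Tip deflection under a unit load at B: L³/(3EI) = 14.29/EI.
Compatibility at B: δ_0 − R_B·δ_{BB} = 0, so R_B = 534.2/14.29 = 37.38 kip.
Moment equilibrium about A: M_A = Σ(load moments about A) − R_B·L = 203.8 − 37.38×3.5 = 72.99 kip·ft.

M_A = 72.99 kip·ft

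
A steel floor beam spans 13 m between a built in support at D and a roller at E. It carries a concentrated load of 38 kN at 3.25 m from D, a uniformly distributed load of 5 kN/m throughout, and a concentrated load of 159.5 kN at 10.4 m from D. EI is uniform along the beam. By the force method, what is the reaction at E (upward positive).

R_E = 139.9 kN

Release the roller at E. Primary structure: cantilever fixed at D.
Downward deflection at the released point E due to the loads:
  point load 38 at a = 3.25: Pa²(3L − a)/(6EI) = 2392/EI
  UDL 5: wL⁴/(8EI) = 17851/EI
  point load 159.5 at a = 10.4: Pa²(3L − a)/(6EI) = 82232/EI
  δ_0 = 102474/EI
Tip deflection under a unit load at E: L³/(3EI) = 732.3/EI.
Compatibility at E: δ_0 − R_E·δ_{EE} = 0, so R_E = 102474/732.3 = 139.9 kN.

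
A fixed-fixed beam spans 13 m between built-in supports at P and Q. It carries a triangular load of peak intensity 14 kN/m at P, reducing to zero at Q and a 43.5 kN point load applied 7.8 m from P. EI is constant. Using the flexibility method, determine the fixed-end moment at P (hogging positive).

Release both end moments; the primary structure is a simply-supported span PQ with redundants M_P and M_Q.
End rotations of the released simple span under the applied load (×1/EI):
  at P: triangular load, peak 14: w₀L³/(45EI) = 683.5/EI
  at Q: triangular load, peak 14: 7w₀L³/(360EI) = 598.1/EI
  at P: point load 43.5 at a = 7.8: Pab(L + b)/(6LEI) = 411.7/EI
  at Q: point load 43.5 at a = 7.8: Pab(L + a)/(6LEI) = 470.5/EI
  θ_P0 = 1095/EI,  θ_Q0 = 1069/EI
Flexibility coefficients: a unit moment at one end gives L/(3EI) there and L/(6EI) at the far end, so f₁₁ = f₂₂ = 4.333/EI and f₁₂ = f₂₁ = 2.167/EI.
Compatibility — zero rotation at each built-in end:
  4.333 M_P + 2.167 M_Q = 1095
  2.167 M_P + 4.333 M_Q = 1069
Solving the pair gives M_P = 172.6 kN·m and M_Q = 160.3 kN·m (hogging).

M_P = 172.6 kN·m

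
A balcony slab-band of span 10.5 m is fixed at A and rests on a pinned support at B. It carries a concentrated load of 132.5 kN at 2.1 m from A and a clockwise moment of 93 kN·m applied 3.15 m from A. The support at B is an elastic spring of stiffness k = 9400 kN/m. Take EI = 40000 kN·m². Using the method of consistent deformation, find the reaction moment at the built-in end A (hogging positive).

Choose R_B as the redundant. The primary structure is the cantilever fixed at A.
Free-end deflection of the primary structure under the applied loading (downward +):
  point load 132.5 at a = 2.1: Pa²(3L − a)/(6EI) = 2863/EI
  clockwise couple 93 at a = 3.15: M₀a(2L − a)/(2EI) = 2615/EI
  δ_0 = 5478/EI
Tip deflection under a unit load at B: L³/(3EI) = 385.9/EI.
With EI = 40000 kN·m²: δ_0 = 0.13694 m and δ_{BB} = 0.009647 m/kN.
Compatibility — the spring shortens by R_B/k under the reaction it provides: δ_0 − R_B·δ_{BB} = R_B/k. With 1/k = 0.000106 m/kN, R_B = δ_0 / (δ_{BB} + 1/k) = 0.13694 / (0.009647 + 0.000106) = 14.04 kN.
Moment equilibrium about A: M_A = Σ(load moments about A) − R_B·L = 371.2 − 14.04×10.5 = 223.8 kN·m.

M_A = 223.8 kN·m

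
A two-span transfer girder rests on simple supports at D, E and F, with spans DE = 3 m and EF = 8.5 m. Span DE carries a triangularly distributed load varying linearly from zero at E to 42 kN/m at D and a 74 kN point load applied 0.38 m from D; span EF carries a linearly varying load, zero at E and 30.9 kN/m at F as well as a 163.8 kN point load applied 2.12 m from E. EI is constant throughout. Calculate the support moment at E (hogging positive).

Release continuity at E by inserting a hinge; the redundant is the internal moment M_E. The primary structure is two simply-supported spans DE and EF.
Rotations at E on the released spans (each span's end-slope, ×1/EI):
  span DE: triangular load, peak 42: 7w₀L³/(360EI) = 22.05/EI
  span DE: point load 74 at a = 0.38: Pab(L + a)/(6LEI) = 13.83/EI
  span EF: triangular load, peak 30.9: 7w₀L³/(360EI) = 369/EI
  span EF: point load 163.8 at a = 2.12: Pab(L + b)/(6LEI) = 646.4/EI
  relative rotation θ_0 = (35.88 + 1015)/EI = 1051/EI
A unit hogging moment at E produces rotation L₁/(3EI) + L₂/(3EI) = 3.833/EI.
Slope continuity at E: θ_0 = M_E·3.833/EI, so M_E = 1051/3.833 = 274.2 kN·m (hogging).

M_E = 274.2 kN·m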